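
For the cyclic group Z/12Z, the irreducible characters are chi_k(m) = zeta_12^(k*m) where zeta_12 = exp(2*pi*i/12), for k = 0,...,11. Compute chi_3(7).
chi_3(7) = zeta_12^21 = -I

Justification: chi_3(7) = zeta_12^(3*7) = zeta_12^21. Since zeta_12^12 = 1, this equals zeta_12^9 = exp(2*pi*i*9/12) = -I.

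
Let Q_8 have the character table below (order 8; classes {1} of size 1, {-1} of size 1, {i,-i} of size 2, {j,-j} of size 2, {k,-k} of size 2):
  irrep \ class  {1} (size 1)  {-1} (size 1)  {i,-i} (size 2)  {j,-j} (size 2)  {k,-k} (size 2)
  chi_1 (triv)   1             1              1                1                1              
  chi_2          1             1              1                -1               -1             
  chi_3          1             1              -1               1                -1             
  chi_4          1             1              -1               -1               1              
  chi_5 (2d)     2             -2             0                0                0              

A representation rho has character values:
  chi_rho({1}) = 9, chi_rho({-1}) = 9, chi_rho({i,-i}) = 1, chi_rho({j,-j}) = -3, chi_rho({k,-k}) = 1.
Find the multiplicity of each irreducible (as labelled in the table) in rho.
Multiplicities: chi_1: 2, chi_2: 3, chi_3: 1, chi_4: 3, chi_5: 0.

Derivation: Use <chi_rho, chi> = (1/|G|) sum_C |C| * chi_rho(C) * conj(chi(C)) with |G| = 8 for each irreducible chi in the table:
  <chi_rho, chi_1> = (1/8)[1*(9)*conj(1) + 1*(9)*conj(1) + 2*(1)*conj(1) + 2*(-3)*conj(1) + 2*(1)*conj(1)]
      = (1/8)[(9) + (9) + (2) + (-6) + (2)] = 16/8 = 2
  <chi_rho, chi_2> = (1/8)[1*(9)*conj(1) + 1*(9)*conj(1) + 2*(1)*conj(1) + 2*(-3)*conj(-1) + 2*(1)*conj(-1)]
      = (1/8)[(9) + (9) + (2) + (6) + (-2)] = 24/8 = 3
  <chi_rho, chi_3> = (1/8)[1*(9)*conj(1) + 1*(9)*conj(1) + 2*(1)*conj(-1) + 2*(-3)*conj(1) + 2*(1)*conj(-1)]
      = (1/8)[(9) + (9) + (-2) + (-6) + (-2)] = 8/8 = 1
  <chi_rho, chi_4> = (1/8)[1*(9)*conj(1) + 1*(9)*conj(1) + 2*(1)*conj(-1) + 2*(-3)*conj(-1) + 2*(1)*conj(1)]
      = (1/8)[(9) + (9) + (-2) + (6) + (2)] = 24/8 = 3
  <chi_rho, chi_5> = (1/8)[1*(9)*conj(2) + 1*(9)*conj(-2) + 2*(1)*conj(0) + 2*(-3)*conj(0) + 2*(1)*conj(0)]
      = (1/8)[(18) + (-18) + (0) + (0) + (0)] = 0/8 = 0
Dimension check: dim(rho) = sum (mult * dim) = 2*1 + 3*1 + 1*1 + 3*1 + 0*2 = 9 = chi_rho(e) = 9.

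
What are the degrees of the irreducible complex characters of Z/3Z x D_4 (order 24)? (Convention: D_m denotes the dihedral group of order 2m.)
Dimensions: 1, 1, 1, 1, 1, 1, 1, 1, 1, 1, 1, 1, 2, 2, 2

Justification: There are 15 irreducibles (= number of conjugacy classes). Their dimensions d_i satisfy sum d_i^2 = |G| = 24: 1 + 1 + 1 + 1 + 1 + 1 + 1 + 1 + 1 + 1 + 1 + 1 + 4 + 4 + 4 = 24. (For the product with Z/3Z: each of the 3 1-dim characters of Z/3Z tensors with each irrep of D_4, giving 3 copies of each D_4-dimension.)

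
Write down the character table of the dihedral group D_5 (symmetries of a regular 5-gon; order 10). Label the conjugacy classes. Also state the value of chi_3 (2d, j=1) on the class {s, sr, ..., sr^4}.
Conjugacy classes: {e} of size 1, {r^1, r^4} of size 2, {r^2, r^3} of size 2, {s, sr, ..., sr^4} of size 5.
Character table:
  irrep \ class              {e} (size 1)  {r^1, r^4} (size 2)  {r^2, r^3} (size 2)  {s, sr, ..., sr^4} (size 5)
  chi_1 (triv)               1             1                    1                    1                          
  chi_2 (sign: r->1, s->-1)  1             1                    1                    -1                         
  chi_3 (2d, j=1)            2             -1/2 + sqrt(5)/2     -sqrt(5)/2 - 1/2     0                          
  chi_4 (2d, j=2)            2             -sqrt(5)/2 - 1/2     -1/2 + sqrt(5)/2     0                          

Spot check: chi_3 (2d, j=1) on {s, sr, ..., sr^4} = 0.

Why: D_5 has order 2*5 = 10 with 4 conjugacy classes, hence 4 irreducibles. Sum of squared dims 1 + 1 + 4 + 4 = 10 = |G|. Linear characters come from the abelianisation; the 2-dimensional irreps have character r^k -> 2*cos(2*pi*j*k/5), reflections -> 0.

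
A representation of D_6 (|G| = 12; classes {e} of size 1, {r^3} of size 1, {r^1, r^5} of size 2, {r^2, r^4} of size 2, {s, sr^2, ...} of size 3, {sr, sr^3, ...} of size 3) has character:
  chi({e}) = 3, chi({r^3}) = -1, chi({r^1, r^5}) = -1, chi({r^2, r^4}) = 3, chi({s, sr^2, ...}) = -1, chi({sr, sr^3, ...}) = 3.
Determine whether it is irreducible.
Not irreducible (reducible): <chi, chi> = 5 > 1.

Solution. <chi, chi> = (1/|G|) sum_C |C| * |chi(C)|^2 = (1/12)[1*|3|^2 + 1*|-1|^2 + 2*|-1|^2 + 2*|3|^2 + 3*|-1|^2 + 3*|3|^2]
  = (1/12)[(9) + (1) + (2) + (18) + (3) + (27)] = 60/12 = 5.
A character is irreducible iff <chi, chi> = 1, so this representation is reducible.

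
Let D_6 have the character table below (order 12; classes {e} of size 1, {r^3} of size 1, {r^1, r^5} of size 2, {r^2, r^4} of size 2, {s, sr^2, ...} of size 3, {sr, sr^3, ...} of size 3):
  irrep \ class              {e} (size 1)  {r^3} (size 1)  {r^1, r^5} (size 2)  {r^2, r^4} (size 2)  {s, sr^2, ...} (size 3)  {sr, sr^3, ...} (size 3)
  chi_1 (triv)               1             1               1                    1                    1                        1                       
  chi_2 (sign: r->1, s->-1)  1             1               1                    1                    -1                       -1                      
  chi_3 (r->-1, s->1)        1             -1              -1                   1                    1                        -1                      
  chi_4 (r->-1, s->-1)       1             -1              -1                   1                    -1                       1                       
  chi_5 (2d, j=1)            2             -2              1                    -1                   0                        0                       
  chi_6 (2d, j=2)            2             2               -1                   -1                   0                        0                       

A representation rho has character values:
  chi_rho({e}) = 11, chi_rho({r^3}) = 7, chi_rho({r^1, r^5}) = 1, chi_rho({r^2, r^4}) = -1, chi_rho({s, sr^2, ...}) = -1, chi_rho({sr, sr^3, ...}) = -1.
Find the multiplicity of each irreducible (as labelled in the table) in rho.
Multiplicities: chi_1: 1, chi_2: 2, chi_3: 0, chi_4: 0, chi_5: 1, chi_6: 3.

Why: Use <chi_rho, chi> = (1/|G|) sum_C |C| * chi_rho(C) * conj(chi(C)) with |G| = 12 for each irreducible chi in the table:
  <chi_rho, chi_1> = (1/12)[1*(11)*conj(1) + 1*(7)*conj(1) + 2*(1)*conj(1) + 2*(-1)*conj(1) + 3*(-1)*conj(1) + 3*(-1)*conj(1)]
      = (1/12)[(11) + (7) + (2) + (-2) + (-3) + (-3)] = 12/12 = 1
  <chi_rho, chi_2> = (1/12)[1*(11)*conj(1) + 1*(7)*conj(1) + 2*(1)*conj(1) + 2*(-1)*conj(1) + 3*(-1)*conj(-1) + 3*(-1)*conj(-1)]
      = (1/12)[(11) + (7) + (2) + (-2) + (3) + (3)] = 24/12 = 2
  <chi_rho, chi_3> = (1/12)[1*(11)*conj(1) + 1*(7)*conj(-1) + 2*(1)*conj(-1) + 2*(-1)*conj(1) + 3*(-1)*conj(1) + 3*(-1)*conj(-1)]
      = (1/12)[(11) + (-7) + (-2) + (-2) + (-3) + (3)] = 0/12 = 0
  <chi_rho, chi_4> = (1/12)[1*(11)*conj(1) + 1*(7)*conj(-1) + 2*(1)*conj(-1) + 2*(-1)*conj(1) + 3*(-1)*conj(-1) + 3*(-1)*conj(1)]
      = (1/12)[(11) + (-7) + (-2) + (-2) + (3) + (-3)] = 0/12 = 0
  <chi_rho, chi_5> = (1/12)[1*(11)*conj(2) + 1*(7)*conj(-2) + 2*(1)*conj(1) + 2*(-1)*conj(-1) + 3*(-1)*conj(0) + 3*(-1)*conj(0)]
      = (1/12)[(22) + (-14) + (2) + (2) + (0) + (0)] = 12/12 = 1
  <chi_rho, chi_6> = (1/12)[1*(11)*conj(2) + 1*(7)*conj(2) + 2*(1)*conj(-1) + 2*(-1)*conj(-1) + 3*(-1)*conj(0) + 3*(-1)*conj(0)]
      = (1/12)[(22) + (14) + (-2) + (2) + (0) + (0)] = 36/12 = 3
Dimension check: dim(rho) = sum (mult * dim) = 1*1 + 2*1 + 0*1 + 0*1 + 1*2 + 3*2 = 11 = chi_rho(e) = 11.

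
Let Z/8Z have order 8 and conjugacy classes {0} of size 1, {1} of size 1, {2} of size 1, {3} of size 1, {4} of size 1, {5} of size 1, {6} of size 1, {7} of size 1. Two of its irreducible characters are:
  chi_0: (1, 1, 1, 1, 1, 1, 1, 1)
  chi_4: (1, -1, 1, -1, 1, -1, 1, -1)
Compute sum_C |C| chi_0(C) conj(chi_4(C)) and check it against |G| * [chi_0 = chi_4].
Sum = 0; so <chi_0, chi_4> = 0 (distinct irreducibles are orthogonal).

Argument: Compute term by term over conjugacy classes (|C| * chi_0(C) * conj(chi_4(C))):
  1*(1)*conj(1) + 1*(1)*conj(-1) + 1*(1)*conj(1) + 1*(1)*conj(-1) + 1*(1)*conj(1) + 1*(1)*conj(-1) + 1*(1)*conj(1) + 1*(1)*conj(-1)
  = (1) + (-1) + (1) + (-1) + (1) + (-1) + (1) + (-1)
  = 0.
(Exp terms are combined using exp(i*s)*conj(exp(i*t)) = exp(i*(s-t)), and sums of them are collapsed using the identity that for every m > 1 the m distinct m-th roots of unity sum to 0, e.g. 1 + exp(2*I*pi/3) + exp(-2*I*pi/3) = 0.)
Dividing by |G| = 8 gives 0/8 = 0, matching the row-orthogonality relation <chi_0, chi_4> = [chi_0 = chi_4].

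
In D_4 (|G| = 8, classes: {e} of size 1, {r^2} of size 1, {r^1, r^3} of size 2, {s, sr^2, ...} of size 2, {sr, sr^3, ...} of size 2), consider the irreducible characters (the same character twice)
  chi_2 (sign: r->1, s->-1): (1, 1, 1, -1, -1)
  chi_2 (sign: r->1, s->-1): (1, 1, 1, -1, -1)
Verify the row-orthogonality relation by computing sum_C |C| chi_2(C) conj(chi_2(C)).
Sum = 8 = |G| = 8; so <chi_2, chi_2> = 1 (norm-1 confirms irreducibility).

Argument: Compute term by term over conjugacy classes (|C| * chi_2(C) * conj(chi_2(C))):
  1*(1)*conj(1) + 1*(1)*conj(1) + 2*(1)*conj(1) + 2*(-1)*conj(-1) + 2*(-1)*conj(-1)
  = (1) + (1) + (2) + (2) + (2)
  = 8.
Dividing by |G| = 8 gives 8/8 = 1, matching the row-orthogonality relation <chi_2, chi_2> = [chi_2 = chi_2].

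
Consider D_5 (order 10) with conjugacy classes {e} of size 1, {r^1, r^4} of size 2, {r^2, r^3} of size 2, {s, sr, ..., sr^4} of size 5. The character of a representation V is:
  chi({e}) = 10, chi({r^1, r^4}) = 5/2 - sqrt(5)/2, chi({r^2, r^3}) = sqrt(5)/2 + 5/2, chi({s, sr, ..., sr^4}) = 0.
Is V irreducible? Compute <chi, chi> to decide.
Not irreducible (reducible): <chi, chi> = 13 > 1.

Working: <chi, chi> = (1/|G|) sum_C |C| * |chi(C)|^2 = (1/10)[1*|10|^2 + 2*|5/2 - sqrt(5)/2|^2 + 2*|sqrt(5)/2 + 5/2|^2 + 5*|0|^2]
  = (1/10)[(100) + (15 - 5*sqrt(5)) + (5*sqrt(5) + 15) + (0)] = 130/10 = 13.
A character is irreducible iff <chi, chi> = 1, so this representation is reducible.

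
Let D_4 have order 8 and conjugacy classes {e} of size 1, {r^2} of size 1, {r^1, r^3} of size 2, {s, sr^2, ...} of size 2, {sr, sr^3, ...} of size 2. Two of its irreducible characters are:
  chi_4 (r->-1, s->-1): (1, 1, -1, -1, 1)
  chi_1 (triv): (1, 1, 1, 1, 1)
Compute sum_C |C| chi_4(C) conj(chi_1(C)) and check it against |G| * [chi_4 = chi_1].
Sum = 0; so <chi_4, chi_1> = 0 (distinct irreducibles are orthogonal).

Argument: Compute term by term over conjugacy classes (|C| * chi_4(C) * conj(chi_1(C))):
  1*(1)*conj(1) + 1*(1)*conj(1) + 2*(-1)*conj(1) + 2*(-1)*conj(1) + 2*(1)*conj(1)
  = (1) + (1) + (-2) + (-2) + (2)
  = 0.
Dividing by |G| = 8 gives 0/8 = 0, matching the row-orthogonality relation <chi_4, chi_1> = [chi_4 = chi_1].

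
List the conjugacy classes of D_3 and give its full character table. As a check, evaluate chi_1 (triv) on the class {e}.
Conjugacy classes: {e} of size 1, {r^1, r^2} of size 2, {s, sr, ..., sr^2} of size 3.
Character table:
  irrep \ class              {e} (size 1)  {r^1, r^2} (size 2)  {s, sr, ..., sr^2} (size 3)
  chi_1 (triv)               1             1                    1                          
  chi_2 (sign: r->1, s->-1)  1             1                    -1                         
  chi_3 (2d, j=1)            2             -1                   0                          

Spot check: chi_1 (triv) on {e} = 1.

Proof sketch: D_3 has order 2*3 = 6 with 3 conjugacy classes, hence 3 irreducibles. Sum of squared dims 1 + 1 + 4 = 6 = |G|. Linear characters come from the abelianisation; the 2-dimensional irreps have character r^k -> 2*cos(2*pi*j*k/3), reflections -> 0.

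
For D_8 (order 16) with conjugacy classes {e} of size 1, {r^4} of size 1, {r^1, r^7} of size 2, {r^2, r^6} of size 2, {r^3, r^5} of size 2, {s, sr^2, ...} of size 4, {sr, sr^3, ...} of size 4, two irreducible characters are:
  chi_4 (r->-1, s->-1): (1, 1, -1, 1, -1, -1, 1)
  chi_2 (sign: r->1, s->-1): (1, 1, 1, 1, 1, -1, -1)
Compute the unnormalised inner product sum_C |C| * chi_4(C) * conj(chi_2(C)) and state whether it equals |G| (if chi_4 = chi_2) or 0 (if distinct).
Sum = 0; so <chi_4, chi_2> = 0 (distinct irreducibles are orthogonal).

Compute term by term over conjugacy classes (|C| * chi_4(C) * conj(chi_2(C))):
  1*(1)*conj(1) + 1*(1)*conj(1) + 2*(-1)*conj(1) + 2*(1)*conj(1) + 2*(-1)*conj(1) + 4*(-1)*conj(-1) + 4*(1)*conj(-1)
  = (1) + (1) + (-2) + (2) + (-2) + (4) + (-4)
  = 0.
Dividing by |G| = 16 gives 0/16 = 0, matching the row-orthogonality relation <chi_4, chi_2> = [chi_4 = chi_2].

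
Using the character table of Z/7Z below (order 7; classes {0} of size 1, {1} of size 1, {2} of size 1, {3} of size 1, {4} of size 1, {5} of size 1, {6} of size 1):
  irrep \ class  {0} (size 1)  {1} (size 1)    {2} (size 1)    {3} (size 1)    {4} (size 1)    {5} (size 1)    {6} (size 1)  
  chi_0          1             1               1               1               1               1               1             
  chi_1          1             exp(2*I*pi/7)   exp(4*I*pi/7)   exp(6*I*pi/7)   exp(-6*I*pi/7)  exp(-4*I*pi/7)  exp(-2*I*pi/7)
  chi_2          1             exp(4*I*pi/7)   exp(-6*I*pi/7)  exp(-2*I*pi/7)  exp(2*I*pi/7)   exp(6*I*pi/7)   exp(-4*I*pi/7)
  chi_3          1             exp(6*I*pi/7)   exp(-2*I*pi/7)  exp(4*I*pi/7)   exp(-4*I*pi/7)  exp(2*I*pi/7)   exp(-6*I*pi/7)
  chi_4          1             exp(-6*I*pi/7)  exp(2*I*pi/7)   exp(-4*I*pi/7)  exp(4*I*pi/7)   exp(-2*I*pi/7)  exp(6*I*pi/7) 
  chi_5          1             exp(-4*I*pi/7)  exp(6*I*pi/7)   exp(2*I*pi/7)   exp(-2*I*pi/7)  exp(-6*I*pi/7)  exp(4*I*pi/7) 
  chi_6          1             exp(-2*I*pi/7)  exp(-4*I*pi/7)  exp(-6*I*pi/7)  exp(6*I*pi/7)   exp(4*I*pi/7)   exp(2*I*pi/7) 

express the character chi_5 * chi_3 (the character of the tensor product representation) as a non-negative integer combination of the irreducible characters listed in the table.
chi_5 tensor chi_3 = chi_1 (all other irreducibles have multiplicity 0).

Proof sketch: The character of a tensor product is the pointwise product (chi_5 * chi_3)(C) = chi_5(C) * chi_3(C):
  {0}: (1)*(1), {1}: (exp(-4*I*pi/7))*(exp(6*I*pi/7)), {2}: (exp(6*I*pi/7))*(exp(-2*I*pi/7)), {3}: (exp(2*I*pi/7))*(exp(4*I*pi/7)), {4}: (exp(-2*I*pi/7))*(exp(-4*I*pi/7)), {5}: (exp(-6*I*pi/7))*(exp(2*I*pi/7)), {6}: (exp(4*I*pi/7))*(exp(-6*I*pi/7))
so (chi_5 * chi_3) takes values
  {0} -> 1, {1} -> exp(2*I*pi/7), {2} -> exp(4*I*pi/7), {3} -> exp(6*I*pi/7), {4} -> exp(-6*I*pi/7), {5} -> exp(-4*I*pi/7), {6} -> exp(-2*I*pi/7).
Now take the inner product of this character with each irreducible chi from the table, <chi_5*chi_3, chi> = (1/7) sum_C |C| (chi_5*chi_3)(C) conj(chi(C)):
  <chi_5*chi_3, chi_0> = (1/7)[1*(1)*conj(1) + 1*(exp(2*I*pi/7))*conj(1) + 1*(exp(4*I*pi/7))*conj(1) + 1*(exp(6*I*pi/7))*conj(1) + 1*(exp(-6*I*pi/7))*conj(1) + 1*(exp(-4*I*pi/7))*conj(1) + 1*(exp(-2*I*pi/7))*conj(1)]
      = (1/7)[(1) + (exp(2*I*pi/7)) + (exp(4*I*pi/7)) + (exp(6*I*pi/7)) + (exp(-6*I*pi/7)) + (exp(-4*I*pi/7)) + (exp(-2*I*pi/7))] = 0/7 = 0
  <chi_5*chi_3, chi_1> = (1/7)[1*(1)*conj(1) + 1*(exp(2*I*pi/7))*conj(exp(2*I*pi/7)) + 1*(exp(4*I*pi/7))*conj(exp(4*I*pi/7)) + 1*(exp(6*I*pi/7))*conj(exp(6*I*pi/7)) + 1*(exp(-6*I*pi/7))*conj(exp(-6*I*pi/7)) + 1*(exp(-4*I*pi/7))*conj(exp(-4*I*pi/7)) + 1*(exp(-2*I*pi/7))*conj(exp(-2*I*pi/7))]
      = (1/7)[(1) + (1) + (1) + (1) + (1) + (1) + (1)] = 7/7 = 1
  <chi_5*chi_3, chi_2> = (1/7)[1*(1)*conj(1) + 1*(exp(2*I*pi/7))*conj(exp(4*I*pi/7)) + 1*(exp(4*I*pi/7))*conj(exp(-6*I*pi/7)) + 1*(exp(6*I*pi/7))*conj(exp(-2*I*pi/7)) + 1*(exp(-6*I*pi/7))*conj(exp(2*I*pi/7)) + 1*(exp(-4*I*pi/7))*conj(exp(6*I*pi/7)) + 1*(exp(-2*I*pi/7))*conj(exp(-4*I*pi/7))]
      = (1/7)[(1) + (exp(-2*I*pi/7)) + (exp(-4*I*pi/7)) + (exp(-6*I*pi/7)) + (exp(6*I*pi/7)) + (exp(4*I*pi/7)) + (exp(2*I*pi/7))] = 0/7 = 0
  <chi_5*chi_3, chi_3> = (1/7)[1*(1)*conj(1) + 1*(exp(2*I*pi/7))*conj(exp(6*I*pi/7)) + 1*(exp(4*I*pi/7))*conj(exp(-2*I*pi/7)) + 1*(exp(6*I*pi/7))*conj(exp(4*I*pi/7)) + 1*(exp(-6*I*pi/7))*conj(exp(-4*I*pi/7)) + 1*(exp(-4*I*pi/7))*conj(exp(2*I*pi/7)) + 1*(exp(-2*I*pi/7))*conj(exp(-6*I*pi/7))]
      = (1/7)[(1) + (exp(-4*I*pi/7)) + (exp(6*I*pi/7)) + (exp(2*I*pi/7)) + (exp(-2*I*pi/7)) + (exp(-6*I*pi/7)) + (exp(4*I*pi/7))] = 0/7 = 0
  <chi_5*chi_3, chi_4> = (1/7)[1*(1)*conj(1) + 1*(exp(2*I*pi/7))*conj(exp(-6*I*pi/7)) + 1*(exp(4*I*pi/7))*conj(exp(2*I*pi/7)) + 1*(exp(6*I*pi/7))*conj(exp(-4*I*pi/7)) + 1*(exp(-6*I*pi/7))*conj(exp(4*I*pi/7)) + 1*(exp(-4*I*pi/7))*conj(exp(-2*I*pi/7)) + 1*(exp(-2*I*pi/7))*conj(exp(6*I*pi/7))]
      = (1/7)[(1) + (exp(-6*I*pi/7)) + (exp(2*I*pi/7)) + (exp(-4*I*pi/7)) + (exp(4*I*pi/7)) + (exp(-2*I*pi/7)) + (exp(6*I*pi/7))] = 0/7 = 0
  <chi_5*chi_3, chi_5> = (1/7)[1*(1)*conj(1) + 1*(exp(2*I*pi/7))*conj(exp(-4*I*pi/7)) + 1*(exp(4*I*pi/7))*conj(exp(6*I*pi/7)) + 1*(exp(6*I*pi/7))*conj(exp(2*I*pi/7)) + 1*(exp(-6*I*pi/7))*conj(exp(-2*I*pi/7)) + 1*(exp(-4*I*pi/7))*conj(exp(-6*I*pi/7)) + 1*(exp(-2*I*pi/7))*conj(exp(4*I*pi/7))]
      = (1/7)[(1) + (exp(6*I*pi/7)) + (exp(-2*I*pi/7)) + (exp(4*I*pi/7)) + (exp(-4*I*pi/7)) + (exp(2*I*pi/7)) + (exp(-6*I*pi/7))] = 0/7 = 0
  <chi_5*chi_3, chi_6> = (1/7)[1*(1)*conj(1) + 1*(exp(2*I*pi/7))*conj(exp(-2*I*pi/7)) + 1*(exp(4*I*pi/7))*conj(exp(-4*I*pi/7)) + 1*(exp(6*I*pi/7))*conj(exp(-6*I*pi/7)) + 1*(exp(-6*I*pi/7))*conj(exp(6*I*pi/7)) + 1*(exp(-4*I*pi/7))*conj(exp(4*I*pi/7)) + 1*(exp(-2*I*pi/7))*conj(exp(2*I*pi/7))]
      = (1/7)[(1) + (exp(4*I*pi/7)) + (exp(-6*I*pi/7)) + (exp(-2*I*pi/7)) + (exp(2*I*pi/7)) + (exp(6*I*pi/7)) + (exp(-4*I*pi/7))] = 0/7 = 0
(Exp terms are combined using exp(i*s)*conj(exp(i*t)) = exp(i*(s-t)), and sums of them are collapsed using the identity that for every m > 1 the m distinct m-th roots of unity sum to 0, e.g. 1 + exp(2*I*pi/3) + exp(-2*I*pi/3) = 0.)
Hence the multiplicities are chi_1: 1. Dimension check: dim(chi_5)*dim(chi_3) = 1*1 = 1 and sum (mult * dim) = 1*1 = 1.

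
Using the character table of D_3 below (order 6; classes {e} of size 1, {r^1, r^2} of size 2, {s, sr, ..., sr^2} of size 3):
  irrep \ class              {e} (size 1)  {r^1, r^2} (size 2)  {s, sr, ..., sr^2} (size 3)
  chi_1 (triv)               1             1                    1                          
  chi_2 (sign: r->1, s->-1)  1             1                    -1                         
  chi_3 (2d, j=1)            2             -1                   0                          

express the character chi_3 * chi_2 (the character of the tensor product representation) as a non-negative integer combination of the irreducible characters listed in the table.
chi_3 tensor chi_2 = chi_3 (all other irreducibles have multiplicity 0).

Solution. The character of a tensor product is the pointwise product (chi_3 * chi_2)(C) = chi_3(C) * chi_2(C):
  {e}: (2)*(1), {r^1, r^2}: (-1)*(1), {s, sr, ..., sr^2}: (0)*(-1)
so (chi_3 * chi_2) takes values
  {e} -> 2, {r^1, r^2} -> -1, {s, sr, ..., sr^2} -> 0.
Now take the inner product of this character with each irreducible chi from the table, <chi_3*chi_2, chi> = (1/6) sum_C |C| (chi_3*chi_2)(C) conj(chi(C)):
  <chi_3*chi_2, chi_1> = (1/6)[1*(2)*conj(1) + 2*(-1)*conj(1) + 3*(0)*conj(1)]
      = (1/6)[(2) + (-2) + (0)] = 0/6 = 0
  <chi_3*chi_2, chi_2> = (1/6)[1*(2)*conj(1) + 2*(-1)*conj(1) + 3*(0)*conj(-1)]
      = (1/6)[(2) + (-2) + (0)] = 0/6 = 0
  <chi_3*chi_2, chi_3> = (1/6)[1*(2)*conj(2) + 2*(-1)*conj(-1) + 3*(0)*conj(0)]
      = (1/6)[(4) + (2) + (0)] = 6/6 = 1
Hence the multiplicities are chi_3: 1. Dimension check: dim(chi_3)*dim(chi_2) = 2*1 = 2 and sum (mult * dim) = 1*2 = 2.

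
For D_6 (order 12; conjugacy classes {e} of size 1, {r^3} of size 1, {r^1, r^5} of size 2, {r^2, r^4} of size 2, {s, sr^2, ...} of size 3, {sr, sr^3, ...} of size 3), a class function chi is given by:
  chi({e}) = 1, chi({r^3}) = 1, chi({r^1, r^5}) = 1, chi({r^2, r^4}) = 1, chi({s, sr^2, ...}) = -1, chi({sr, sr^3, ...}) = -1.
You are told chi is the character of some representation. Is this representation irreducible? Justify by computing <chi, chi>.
Irreducible: <chi, chi> = 1.

Explanation: <chi, chi> = (1/|G|) sum_C |C| * |chi(C)|^2 = (1/12)[1*|1|^2 + 1*|1|^2 + 2*|1|^2 + 2*|1|^2 + 3*|-1|^2 + 3*|-1|^2]
  = (1/12)[(1) + (1) + (2) + (2) + (3) + (3)] = 12/12 = 1.
A character is irreducible iff <chi, chi> = 1, so this representation is irreducible.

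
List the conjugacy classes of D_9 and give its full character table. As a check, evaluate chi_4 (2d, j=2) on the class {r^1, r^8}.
Conjugacy classes: {e} of size 1, {r^1, r^8} of size 2, {r^2, r^7} of size 2, {r^3, r^6} of size 2, {r^4, r^5} of size 2, {s, sr, ..., sr^8} of size 9.
Character table:
  irrep \ class              {e} (size 1)  {r^1, r^8} (size 2)  {r^2, r^7} (size 2)  {r^3, r^6} (size 2)  {r^4, r^5} (size 2)  {s, sr, ..., sr^8} (size 9)
  chi_1 (triv)               1             1                    1                    1                    1                    1                          
  chi_2 (sign: r->1, s->-1)  1             1                    1                    1                    1                    -1                         
  chi_3 (2d, j=1)            2             2*cos(2*pi/9)        2*cos(4*pi/9)        -1                   -2*cos(pi/9)         0                          
  chi_4 (2d, j=2)            2             2*cos(4*pi/9)        -2*cos(pi/9)         -1                   2*cos(2*pi/9)        0                          
  chi_5 (2d, j=3)            2             -1                   -1                   2                    -1                   0                          
  chi_6 (2d, j=4)            2             -2*cos(pi/9)         2*cos(2*pi/9)        -1                   2*cos(4*pi/9)        0                          

Spot check: chi_4 (2d, j=2) on {r^1, r^8} = 2*cos(4*pi/9).

Derivation: D_9 has order 2*9 = 18 with 6 conjugacy classes, hence 6 irreducibles. Sum of squared dims 1 + 1 + 4 + 4 + 4 + 4 = 18 = |G|. Linear characters come from the abelianisation; the 2-dimensional irreps have character r^k -> 2*cos(2*pi*j*k/9), reflections -> 0.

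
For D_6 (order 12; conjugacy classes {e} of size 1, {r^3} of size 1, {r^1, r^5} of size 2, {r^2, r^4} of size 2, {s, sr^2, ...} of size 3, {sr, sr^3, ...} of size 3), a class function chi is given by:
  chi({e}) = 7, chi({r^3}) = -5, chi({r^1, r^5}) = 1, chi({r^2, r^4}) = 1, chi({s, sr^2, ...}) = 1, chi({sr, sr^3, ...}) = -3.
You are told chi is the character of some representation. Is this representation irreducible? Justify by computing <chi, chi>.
Not irreducible (reducible): <chi, chi> = 9 > 1.

<chi, chi> = (1/|G|) sum_C |C| * |chi(C)|^2 = (1/12)[1*|7|^2 + 1*|-5|^2 + 2*|1|^2 + 2*|1|^2 + 3*|1|^2 + 3*|-3|^2]
  = (1/12)[(49) + (25) + (2) + (2) + (3) + (27)] = 108/12 = 9.
A character is irreducible iff <chi, chi> = 1, so this representation is reducible.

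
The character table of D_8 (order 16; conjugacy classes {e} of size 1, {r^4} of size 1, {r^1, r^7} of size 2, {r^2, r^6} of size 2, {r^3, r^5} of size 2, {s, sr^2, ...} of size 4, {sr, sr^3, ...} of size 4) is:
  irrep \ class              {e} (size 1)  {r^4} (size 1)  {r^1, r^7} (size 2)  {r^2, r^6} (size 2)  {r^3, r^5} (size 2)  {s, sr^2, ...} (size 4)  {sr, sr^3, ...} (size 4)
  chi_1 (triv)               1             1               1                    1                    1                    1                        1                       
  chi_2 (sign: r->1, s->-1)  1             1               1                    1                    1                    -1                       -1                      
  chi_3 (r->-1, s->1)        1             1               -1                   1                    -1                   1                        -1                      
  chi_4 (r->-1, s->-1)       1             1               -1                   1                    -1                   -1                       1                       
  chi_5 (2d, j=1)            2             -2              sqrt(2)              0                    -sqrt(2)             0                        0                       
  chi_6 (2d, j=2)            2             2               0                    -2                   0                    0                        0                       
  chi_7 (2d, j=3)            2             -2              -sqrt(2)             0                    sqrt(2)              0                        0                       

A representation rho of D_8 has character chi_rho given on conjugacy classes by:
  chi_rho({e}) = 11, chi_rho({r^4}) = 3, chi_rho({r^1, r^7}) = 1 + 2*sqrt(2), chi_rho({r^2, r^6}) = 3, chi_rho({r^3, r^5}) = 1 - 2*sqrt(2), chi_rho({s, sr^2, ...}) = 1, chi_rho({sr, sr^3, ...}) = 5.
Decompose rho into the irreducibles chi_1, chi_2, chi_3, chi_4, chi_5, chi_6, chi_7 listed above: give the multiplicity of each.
Multiplicities: chi_1: 3, chi_2: 0, chi_3: 0, chi_4: 2, chi_5: 2, chi_6: 1, chi_7: 0.

Derivation: Use <chi_rho, chi> = (1/|G|) sum_C |C| * chi_rho(C) * conj(chi(C)) with |G| = 16 for each irreducible chi in the table:
  <chi_rho, chi_1> = (1/16)[1*(11)*conj(1) + 1*(3)*conj(1) + 2*(1 + 2*sqrt(2))*conj(1) + 2*(3)*conj(1) + 2*(1 - 2*sqrt(2))*conj(1) + 4*(1)*conj(1) + 4*(5)*conj(1)]
      = (1/16)[(11) + (3) + (2 + 4*sqrt(2)) + (6) + (2 - 4*sqrt(2)) + (4) + (20)] = 48/16 = 3
  <chi_rho, chi_2> = (1/16)[1*(11)*conj(1) + 1*(3)*conj(1) + 2*(1 + 2*sqrt(2))*conj(1) + 2*(3)*conj(1) + 2*(1 - 2*sqrt(2))*conj(1) + 4*(1)*conj(-1) + 4*(5)*conj(-1)]
      = (1/16)[(11) + (3) + (2 + 4*sqrt(2)) + (6) + (2 - 4*sqrt(2)) + (-4) + (-20)] = 0/16 = 0
  <chi_rho, chi_3> = (1/16)[1*(11)*conj(1) + 1*(3)*conj(1) + 2*(1 + 2*sqrt(2))*conj(-1) + 2*(3)*conj(1) + 2*(1 - 2*sqrt(2))*conj(-1) + 4*(1)*conj(1) + 4*(5)*conj(-1)]
      = (1/16)[(11) + (3) + (-4*sqrt(2) - 2) + (6) + (-2 + 4*sqrt(2)) + (4) + (-20)] = 0/16 = 0
  <chi_rho, chi_4> = (1/16)[1*(11)*conj(1) + 1*(3)*conj(1) + 2*(1 + 2*sqrt(2))*conj(-1) + 2*(3)*conj(1) + 2*(1 - 2*sqrt(2))*conj(-1) + 4*(1)*conj(-1) + 4*(5)*conj(1)]
      = (1/16)[(11) + (3) + (-4*sqrt(2) - 2) + (6) + (-2 + 4*sqrt(2)) + (-4) + (20)] = 32/16 = 2
  <chi_rho, chi_5> = (1/16)[1*(11)*conj(2) + 1*(3)*conj(-2) + 2*(1 + 2*sqrt(2))*conj(sqrt(2)) + 2*(3)*conj(0) + 2*(1 - 2*sqrt(2))*conj(-sqrt(2)) + 4*(1)*conj(0) + 4*(5)*conj(0)]
      = (1/16)[(22) + (-6) + (2*sqrt(2) + 8) + (0) + (8 - 2*sqrt(2)) + (0) + (0)] = 32/16 = 2
  <chi_rho, chi_6> = (1/16)[1*(11)*conj(2) + 1*(3)*conj(2) + 2*(1 + 2*sqrt(2))*conj(0) + 2*(3)*conj(-2) + 2*(1 - 2*sqrt(2))*conj(0) + 4*(1)*conj(0) + 4*(5)*conj(0)]
      = (1/16)[(22) + (6) + (0) + (-12) + (0) + (0) + (0)] = 16/16 = 1
  <chi_rho, chi_7> = (1/16)[1*(11)*conj(2) + 1*(3)*conj(-2) + 2*(1 + 2*sqrt(2))*conj(-sqrt(2)) + 2*(3)*conj(0) + 2*(1 - 2*sqrt(2))*conj(sqrt(2)) + 4*(1)*conj(0) + 4*(5)*conj(0)]
      = (1/16)[(22) + (-6) + (-8 - 2*sqrt(2)) + (0) + (-8 + 2*sqrt(2)) + (0) + (0)] = 0/16 = 0
Dimension check: dim(rho) = sum (mult * dim) = 3*1 + 0*1 + 0*1 + 2*1 + 2*2 + 1*2 + 0*2 = 11 = chi_rho(e) = 11.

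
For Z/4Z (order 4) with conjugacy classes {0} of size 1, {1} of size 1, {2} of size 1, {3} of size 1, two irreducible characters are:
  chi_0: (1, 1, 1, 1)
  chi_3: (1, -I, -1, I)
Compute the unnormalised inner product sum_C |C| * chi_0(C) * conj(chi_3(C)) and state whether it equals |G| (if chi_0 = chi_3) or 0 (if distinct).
Sum = 0; so <chi_0, chi_3> = 0 (distinct irreducibles are orthogonal).

Solution. Compute term by term over conjugacy classes (|C| * chi_0(C) * conj(chi_3(C))):
  1*(1)*conj(1) + 1*(1)*conj(-I) + 1*(1)*conj(-1) + 1*(1)*conj(I)
  = (1) + (I) + (-1) + (-I)
  = 0.
(Exp terms are combined using exp(i*s)*conj(exp(i*t)) = exp(i*(s-t)), and sums of them are collapsed using the identity that for every m > 1 the m distinct m-th roots of unity sum to 0, e.g. 1 + exp(2*I*pi/3) + exp(-2*I*pi/3) = 0.)
Dividing by |G| = 4 gives 0/4 = 0, matching the row-orthogonality relation <chi_0, chi_3> = [chi_0 = chi_3].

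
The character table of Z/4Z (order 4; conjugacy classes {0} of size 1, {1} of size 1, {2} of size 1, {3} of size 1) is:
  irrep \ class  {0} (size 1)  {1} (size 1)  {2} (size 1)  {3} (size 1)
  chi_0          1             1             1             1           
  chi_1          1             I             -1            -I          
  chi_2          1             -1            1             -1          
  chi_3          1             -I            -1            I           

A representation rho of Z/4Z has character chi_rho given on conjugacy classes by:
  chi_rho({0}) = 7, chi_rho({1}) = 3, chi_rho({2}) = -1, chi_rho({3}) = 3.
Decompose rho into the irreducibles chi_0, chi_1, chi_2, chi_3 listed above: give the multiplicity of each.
Multiplicities: chi_0: 3, chi_1: 2, chi_2: 0, chi_3: 2.

Explanation: Use <chi_rho, chi> = (1/|G|) sum_C |C| * chi_rho(C) * conj(chi(C)) with |G| = 4 for each irreducible chi in the table:
  <chi_rho, chi_0> = (1/4)[1*(7)*conj(1) + 1*(3)*conj(1) + 1*(-1)*conj(1) + 1*(3)*conj(1)]
      = (1/4)[(7) + (3) + (-1) + (3)] = 12/4 = 3
  <chi_rho, chi_1> = (1/4)[1*(7)*conj(1) + 1*(3)*conj(I) + 1*(-1)*conj(-1) + 1*(3)*conj(-I)]
      = (1/4)[(7) + (-3*I) + (1) + (3*I)] = 8/4 = 2
  <chi_rho, chi_2> = (1/4)[1*(7)*conj(1) + 1*(3)*conj(-1) + 1*(-1)*conj(1) + 1*(3)*conj(-1)]
      = (1/4)[(7) + (-3) + (-1) + (-3)] = 0/4 = 0
  <chi_rho, chi_3> = (1/4)[1*(7)*conj(1) + 1*(3)*conj(-I) + 1*(-1)*conj(-1) + 1*(3)*conj(I)]
      = (1/4)[(7) + (3*I) + (1) + (-3*I)] = 8/4 = 2
(Exp terms are combined using exp(i*s)*conj(exp(i*t)) = exp(i*(s-t)), and sums of them are collapsed using the identity that for every m > 1 the m distinct m-th roots of unity sum to 0, e.g. 1 + exp(2*I*pi/3) + exp(-2*I*pi/3) = 0.)
Dimension check: dim(rho) = sum (mult * dim) = 3*1 + 2*1 + 0*1 + 2*1 = 7 = chi_rho(e) = 7.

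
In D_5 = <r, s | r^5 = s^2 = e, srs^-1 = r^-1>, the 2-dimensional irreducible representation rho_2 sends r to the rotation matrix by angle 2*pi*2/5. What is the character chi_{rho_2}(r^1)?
chi_{rho_2}(r^1) = 2*cos(2*pi*2*1/5) = -sqrt(5)/2 - 1/2

Reasoning: rho_2(r^1) is rotation by angle 2*pi*2*1/5, whose trace is 2*cos(2*pi*2*1/5) = -sqrt(5)/2 - 1/2.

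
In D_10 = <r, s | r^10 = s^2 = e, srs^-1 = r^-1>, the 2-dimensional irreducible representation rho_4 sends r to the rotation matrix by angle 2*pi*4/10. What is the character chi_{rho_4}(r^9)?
chi_{rho_4}(r^9) = 2*cos(2*pi*4*9/10) = -sqrt(5)/2 - 1/2

Working: rho_4(r^9) is rotation by angle 2*pi*4*9/10, whose trace is 2*cos(2*pi*4*9/10) = -sqrt(5)/2 - 1/2.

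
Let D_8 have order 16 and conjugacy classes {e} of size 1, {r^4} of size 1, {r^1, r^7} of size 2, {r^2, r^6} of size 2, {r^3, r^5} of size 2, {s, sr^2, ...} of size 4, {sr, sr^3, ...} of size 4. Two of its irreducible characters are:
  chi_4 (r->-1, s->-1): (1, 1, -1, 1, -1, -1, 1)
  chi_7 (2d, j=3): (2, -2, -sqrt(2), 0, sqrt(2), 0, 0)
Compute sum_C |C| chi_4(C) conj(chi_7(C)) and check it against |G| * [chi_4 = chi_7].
Sum = 0; so <chi_4, chi_7> = 0 (distinct irreducibles are orthogonal).

Details: Compute term by term over conjugacy classes (|C| * chi_4(C) * conj(chi_7(C))):
  1*(1)*conj(2) + 1*(1)*conj(-2) + 2*(-1)*conj(-sqrt(2)) + 2*(1)*conj(0) + 2*(-1)*conj(sqrt(2)) + 4*(-1)*conj(0) + 4*(1)*conj(0)
  = (2) + (-2) + (2*sqrt(2)) + (0) + (-2*sqrt(2)) + (0) + (0)
  = 0.
Dividing by |G| = 16 gives 0/16 = 0, matching the row-orthogonality relation <chi_4, chi_7> = [chi_4 = chi_7].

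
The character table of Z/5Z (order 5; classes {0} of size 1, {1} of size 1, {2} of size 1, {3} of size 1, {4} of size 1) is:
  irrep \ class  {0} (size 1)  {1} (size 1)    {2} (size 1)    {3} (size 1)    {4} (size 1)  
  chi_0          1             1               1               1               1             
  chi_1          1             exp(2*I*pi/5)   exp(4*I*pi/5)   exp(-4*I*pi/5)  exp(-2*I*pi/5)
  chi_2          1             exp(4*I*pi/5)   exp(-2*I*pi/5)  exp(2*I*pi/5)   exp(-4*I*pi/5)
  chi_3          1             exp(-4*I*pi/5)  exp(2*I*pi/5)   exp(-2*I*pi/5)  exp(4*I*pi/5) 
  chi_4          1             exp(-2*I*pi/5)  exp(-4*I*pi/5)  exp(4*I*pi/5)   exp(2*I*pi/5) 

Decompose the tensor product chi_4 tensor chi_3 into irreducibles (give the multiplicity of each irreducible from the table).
chi_4 tensor chi_3 = chi_2 (all other irreducibles have multiplicity 0).

Why: The character of a tensor product is the pointwise product (chi_4 * chi_3)(C) = chi_4(C) * chi_3(C):
  {0}: (1)*(1), {1}: (exp(-2*I*pi/5))*(exp(-4*I*pi/5)), {2}: (exp(-4*I*pi/5))*(exp(2*I*pi/5)), {3}: (exp(4*I*pi/5))*(exp(-2*I*pi/5)), {4}: (exp(2*I*pi/5))*(exp(4*I*pi/5))
so (chi_4 * chi_3) takes values
  {0} -> 1, {1} -> exp(4*I*pi/5), {2} -> exp(-2*I*pi/5), {3} -> exp(2*I*pi/5), {4} -> exp(-4*I*pi/5).
Now take the inner product of this character with each irreducible chi from the table, <chi_4*chi_3, chi> = (1/5) sum_C |C| (chi_4*chi_3)(C) conj(chi(C)):
  <chi_4*chi_3, chi_0> = (1/5)[1*(1)*conj(1) + 1*(exp(4*I*pi/5))*conj(1) + 1*(exp(-2*I*pi/5))*conj(1) + 1*(exp(2*I*pi/5))*conj(1) + 1*(exp(-4*I*pi/5))*conj(1)]
      = (1/5)[(1) + (exp(4*I*pi/5)) + (exp(-2*I*pi/5)) + (exp(2*I*pi/5)) + (exp(-4*I*pi/5))] = 0/5 = 0
  <chi_4*chi_3, chi_1> = (1/5)[1*(1)*conj(1) + 1*(exp(4*I*pi/5))*conj(exp(2*I*pi/5)) + 1*(exp(-2*I*pi/5))*conj(exp(4*I*pi/5)) + 1*(exp(2*I*pi/5))*conj(exp(-4*I*pi/5)) + 1*(exp(-4*I*pi/5))*conj(exp(-2*I*pi/5))]
      = (1/5)[(1) + (exp(2*I*pi/5)) + (exp(4*I*pi/5)) + (exp(-4*I*pi/5)) + (exp(-2*I*pi/5))] = 0/5 = 0
  <chi_4*chi_3, chi_2> = (1/5)[1*(1)*conj(1) + 1*(exp(4*I*pi/5))*conj(exp(4*I*pi/5)) + 1*(exp(-2*I*pi/5))*conj(exp(-2*I*pi/5)) + 1*(exp(2*I*pi/5))*conj(exp(2*I*pi/5)) + 1*(exp(-4*I*pi/5))*conj(exp(-4*I*pi/5))]
      = (1/5)[(1) + (1) + (1) + (1) + (1)] = 5/5 = 1
  <chi_4*chi_3, chi_3> = (1/5)[1*(1)*conj(1) + 1*(exp(4*I*pi/5))*conj(exp(-4*I*pi/5)) + 1*(exp(-2*I*pi/5))*conj(exp(2*I*pi/5)) + 1*(exp(2*I*pi/5))*conj(exp(-2*I*pi/5)) + 1*(exp(-4*I*pi/5))*conj(exp(4*I*pi/5))]
      = (1/5)[(1) + (exp(-2*I*pi/5)) + (exp(-4*I*pi/5)) + (exp(4*I*pi/5)) + (exp(2*I*pi/5))] = 0/5 = 0
  <chi_4*chi_3, chi_4> = (1/5)[1*(1)*conj(1) + 1*(exp(4*I*pi/5))*conj(exp(-2*I*pi/5)) + 1*(exp(-2*I*pi/5))*conj(exp(-4*I*pi/5)) + 1*(exp(2*I*pi/5))*conj(exp(4*I*pi/5)) + 1*(exp(-4*I*pi/5))*conj(exp(2*I*pi/5))]
      = (1/5)[(1) + (exp(-4*I*pi/5)) + (exp(2*I*pi/5)) + (exp(-2*I*pi/5)) + (exp(4*I*pi/5))] = 0/5 = 0
(Exp terms are combined using exp(i*s)*conj(exp(i*t)) = exp(i*(s-t)), and sums of them are collapsed using the identity that for every m > 1 the m distinct m-th roots of unity sum to 0, e.g. 1 + exp(2*I*pi/3) + exp(-2*I*pi/3) = 0.)
Hence the multiplicities are chi_2: 1. Dimension check: dim(chi_4)*dim(chi_3) = 1*1 = 1 and sum (mult * dim) = 1*1 = 1.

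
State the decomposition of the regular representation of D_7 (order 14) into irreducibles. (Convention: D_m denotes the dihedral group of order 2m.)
Each irreducible V_i of dimension d_i appears with multiplicity d_i, i.e. rho_reg = (direct sum over all irreducibles V_i) d_i V_i. The irreducible dimensions for D_7 are 1, 1, 2, 2, 2: 2 irreducibles of dimension 1, each with multiplicity 1; 3 irreducibles of dimension 2, each with multiplicity 2. Total dimension 2*1*1 + 3*2*2 = 14 = |G|.

Justification: General theorem: in the regular representation of a finite group G, each irreducible appears with multiplicity equal to its dimension. Check: dim(rho_reg) = sum d_i^2 = 1 + 1 + 4 + 4 + 4 = 14 = |G|.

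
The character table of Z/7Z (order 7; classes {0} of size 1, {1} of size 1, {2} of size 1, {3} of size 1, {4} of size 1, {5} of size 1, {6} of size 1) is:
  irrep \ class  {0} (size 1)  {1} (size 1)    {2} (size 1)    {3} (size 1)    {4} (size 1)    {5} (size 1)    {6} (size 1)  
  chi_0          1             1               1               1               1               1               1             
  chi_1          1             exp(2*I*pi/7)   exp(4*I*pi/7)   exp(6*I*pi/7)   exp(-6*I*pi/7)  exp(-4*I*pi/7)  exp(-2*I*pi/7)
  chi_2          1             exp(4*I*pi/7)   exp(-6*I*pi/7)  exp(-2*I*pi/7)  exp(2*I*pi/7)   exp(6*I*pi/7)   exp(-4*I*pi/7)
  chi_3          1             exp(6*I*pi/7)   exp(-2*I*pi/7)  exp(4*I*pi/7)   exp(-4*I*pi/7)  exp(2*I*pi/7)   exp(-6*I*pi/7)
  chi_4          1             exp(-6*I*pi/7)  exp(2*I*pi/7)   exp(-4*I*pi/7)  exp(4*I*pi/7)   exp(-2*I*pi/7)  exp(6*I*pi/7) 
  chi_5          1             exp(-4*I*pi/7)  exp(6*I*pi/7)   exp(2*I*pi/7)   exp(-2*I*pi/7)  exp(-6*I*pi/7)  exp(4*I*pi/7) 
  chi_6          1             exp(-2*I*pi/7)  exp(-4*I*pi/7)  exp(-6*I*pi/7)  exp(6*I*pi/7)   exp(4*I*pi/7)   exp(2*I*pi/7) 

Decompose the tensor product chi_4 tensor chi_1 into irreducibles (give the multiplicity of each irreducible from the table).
chi_4 tensor chi_1 = chi_5 (all other irreducibles have multiplicity 0).

Solution. The character of a tensor product is the pointwise product (chi_4 * chi_1)(C) = chi_4(C) * chi_1(C):
  {0}: (1)*(1), {1}: (exp(-6*I*pi/7))*(exp(2*I*pi/7)), {2}: (exp(2*I*pi/7))*(exp(4*I*pi/7)), {3}: (exp(-4*I*pi/7))*(exp(6*I*pi/7)), {4}: (exp(4*I*pi/7))*(exp(-6*I*pi/7)), {5}: (exp(-2*I*pi/7))*(exp(-4*I*pi/7)), {6}: (exp(6*I*pi/7))*(exp(-2*I*pi/7))
so (chi_4 * chi_1) takes values
  {0} -> 1, {1} -> exp(-4*I*pi/7), {2} -> exp(6*I*pi/7), {3} -> exp(2*I*pi/7), {4} -> exp(-2*I*pi/7), {5} -> exp(-6*I*pi/7), {6} -> exp(4*I*pi/7).
Now take the inner product of this character with each irreducible chi from the table, <chi_4*chi_1, chi> = (1/7) sum_C |C| (chi_4*chi_1)(C) conj(chi(C)):
  <chi_4*chi_1, chi_0> = (1/7)[1*(1)*conj(1) + 1*(exp(-4*I*pi/7))*conj(1) + 1*(exp(6*I*pi/7))*conj(1) + 1*(exp(2*I*pi/7))*conj(1) + 1*(exp(-2*I*pi/7))*conj(1) + 1*(exp(-6*I*pi/7))*conj(1) + 1*(exp(4*I*pi/7))*conj(1)]
      = (1/7)[(1) + (exp(-4*I*pi/7)) + (exp(6*I*pi/7)) + (exp(2*I*pi/7)) + (exp(-2*I*pi/7)) + (exp(-6*I*pi/7)) + (exp(4*I*pi/7))] = 0/7 = 0
  <chi_4*chi_1, chi_1> = (1/7)[1*(1)*conj(1) + 1*(exp(-4*I*pi/7))*conj(exp(2*I*pi/7)) + 1*(exp(6*I*pi/7))*conj(exp(4*I*pi/7)) + 1*(exp(2*I*pi/7))*conj(exp(6*I*pi/7)) + 1*(exp(-2*I*pi/7))*conj(exp(-6*I*pi/7)) + 1*(exp(-6*I*pi/7))*conj(exp(-4*I*pi/7)) + 1*(exp(4*I*pi/7))*conj(exp(-2*I*pi/7))]
      = (1/7)[(1) + (exp(-6*I*pi/7)) + (exp(2*I*pi/7)) + (exp(-4*I*pi/7)) + (exp(4*I*pi/7)) + (exp(-2*I*pi/7)) + (exp(6*I*pi/7))] = 0/7 = 0
  <chi_4*chi_1, chi_2> = (1/7)[1*(1)*conj(1) + 1*(exp(-4*I*pi/7))*conj(exp(4*I*pi/7)) + 1*(exp(6*I*pi/7))*conj(exp(-6*I*pi/7)) + 1*(exp(2*I*pi/7))*conj(exp(-2*I*pi/7)) + 1*(exp(-2*I*pi/7))*conj(exp(2*I*pi/7)) + 1*(exp(-6*I*pi/7))*conj(exp(6*I*pi/7)) + 1*(exp(4*I*pi/7))*conj(exp(-4*I*pi/7))]
      = (1/7)[(1) + (exp(6*I*pi/7)) + (exp(-2*I*pi/7)) + (exp(4*I*pi/7)) + (exp(-4*I*pi/7)) + (exp(2*I*pi/7)) + (exp(-6*I*pi/7))] = 0/7 = 0
  <chi_4*chi_1, chi_3> = (1/7)[1*(1)*conj(1) + 1*(exp(-4*I*pi/7))*conj(exp(6*I*pi/7)) + 1*(exp(6*I*pi/7))*conj(exp(-2*I*pi/7)) + 1*(exp(2*I*pi/7))*conj(exp(4*I*pi/7)) + 1*(exp(-2*I*pi/7))*conj(exp(-4*I*pi/7)) + 1*(exp(-6*I*pi/7))*conj(exp(2*I*pi/7)) + 1*(exp(4*I*pi/7))*conj(exp(-6*I*pi/7))]
      = (1/7)[(1) + (exp(4*I*pi/7)) + (exp(-6*I*pi/7)) + (exp(-2*I*pi/7)) + (exp(2*I*pi/7)) + (exp(6*I*pi/7)) + (exp(-4*I*pi/7))] = 0/7 = 0
  <chi_4*chi_1, chi_4> = (1/7)[1*(1)*conj(1) + 1*(exp(-4*I*pi/7))*conj(exp(-6*I*pi/7)) + 1*(exp(6*I*pi/7))*conj(exp(2*I*pi/7)) + 1*(exp(2*I*pi/7))*conj(exp(-4*I*pi/7)) + 1*(exp(-2*I*pi/7))*conj(exp(4*I*pi/7)) + 1*(exp(-6*I*pi/7))*conj(exp(-2*I*pi/7)) + 1*(exp(4*I*pi/7))*conj(exp(6*I*pi/7))]
      = (1/7)[(1) + (exp(2*I*pi/7)) + (exp(4*I*pi/7)) + (exp(6*I*pi/7)) + (exp(-6*I*pi/7)) + (exp(-4*I*pi/7)) + (exp(-2*I*pi/7))] = 0/7 = 0
  <chi_4*chi_1, chi_5> = (1/7)[1*(1)*conj(1) + 1*(exp(-4*I*pi/7))*conj(exp(-4*I*pi/7)) + 1*(exp(6*I*pi/7))*conj(exp(6*I*pi/7)) + 1*(exp(2*I*pi/7))*conj(exp(2*I*pi/7)) + 1*(exp(-2*I*pi/7))*conj(exp(-2*I*pi/7)) + 1*(exp(-6*I*pi/7))*conj(exp(-6*I*pi/7)) + 1*(exp(4*I*pi/7))*conj(exp(4*I*pi/7))]
      = (1/7)[(1) + (1) + (1) + (1) + (1) + (1) + (1)] = 7/7 = 1
  <chi_4*chi_1, chi_6> = (1/7)[1*(1)*conj(1) + 1*(exp(-4*I*pi/7))*conj(exp(-2*I*pi/7)) + 1*(exp(6*I*pi/7))*conj(exp(-4*I*pi/7)) + 1*(exp(2*I*pi/7))*conj(exp(-6*I*pi/7)) + 1*(exp(-2*I*pi/7))*conj(exp(6*I*pi/7)) + 1*(exp(-6*I*pi/7))*conj(exp(4*I*pi/7)) + 1*(exp(4*I*pi/7))*conj(exp(2*I*pi/7))]
      = (1/7)[(1) + (exp(-2*I*pi/7)) + (exp(-4*I*pi/7)) + (exp(-6*I*pi/7)) + (exp(6*I*pi/7)) + (exp(4*I*pi/7)) + (exp(2*I*pi/7))] = 0/7 = 0
(Exp terms are combined using exp(i*s)*conj(exp(i*t)) = exp(i*(s-t)), and sums of them are collapsed using the identity that for every m > 1 the m distinct m-th roots of unity sum to 0, e.g. 1 + exp(2*I*pi/3) + exp(-2*I*pi/3) = 0.)
Hence the multiplicities are chi_5: 1. Dimension check: dim(chi_4)*dim(chi_1) = 1*1 = 1 and sum (mult * dim) = 1*1 = 1.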